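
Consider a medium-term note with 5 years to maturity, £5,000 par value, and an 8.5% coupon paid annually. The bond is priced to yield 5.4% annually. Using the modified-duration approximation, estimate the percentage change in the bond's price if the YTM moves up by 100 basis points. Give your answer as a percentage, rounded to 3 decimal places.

-4.102%

Periodic yield y = 0.054. Modified duration first:
  t   CF        PV=CF/(1+0.054)^t    t·PV
  1       425.00       403.2258       403.2258
  2       425.00       382.5672       765.1344
  3       425.00       362.9670     1,088.9009
  4       425.00       344.3709     1,377.4837
  5     5,425.00     4,170.5822    20,852.9111
  Σ                  5,663.7131    24,487.6559
P = 5,663.7131; D_Mac = 4.32360 yrs; D_mod = 4.32360/(1+0.054) = 4.10209 yrs.
ΔP/P ≈ -D_mod · Δy = -4.10209 × (+0.01) = -0.041021 = -4.1021%.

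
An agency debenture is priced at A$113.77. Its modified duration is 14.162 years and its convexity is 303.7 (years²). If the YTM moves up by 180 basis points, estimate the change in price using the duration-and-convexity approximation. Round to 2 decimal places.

-A$23.40

Duration effect: -D_mod·Δy = -14.162 × (+0.018) = -0.254916
Convexity effect: ½·C·(Δy)² = 0.5 × 303.7 × (0.018)² = +0.0491994
ΔP/P ≈ -0.254916 + 0.0491994 = -0.2057166
ΔP ≈ 113.77 × (-0.2057166) = -23.404377582.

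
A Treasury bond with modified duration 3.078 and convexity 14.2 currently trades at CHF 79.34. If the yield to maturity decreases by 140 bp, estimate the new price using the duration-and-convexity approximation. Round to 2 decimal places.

Duration effect: -D_mod·Δy = -3.078 × (-0.014) = +0.043092
Convexity effect: ½·C·(Δy)² = 0.5 × 14.2 × (-0.014)² = +0.0013916
ΔP/P ≈ +0.043092 + 0.0013916 = +0.0444836
New price ≈ 79.34 × (1 + 0.0444836) = 82.869328824.

CHF 82.87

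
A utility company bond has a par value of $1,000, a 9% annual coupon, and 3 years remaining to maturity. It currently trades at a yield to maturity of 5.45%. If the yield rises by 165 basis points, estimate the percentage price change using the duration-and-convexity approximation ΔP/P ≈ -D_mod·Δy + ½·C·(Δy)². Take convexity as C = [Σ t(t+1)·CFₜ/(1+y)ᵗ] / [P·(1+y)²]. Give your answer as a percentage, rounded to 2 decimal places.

With y = 0.0545:
  t   CF        PV=CF/(1+0.0545)^t    t·PV        t(t+1)·PV
  1        90.00        85.3485        85.3485         170.6970
  2        90.00        80.9374       161.8748         485.6245
  3     1,090.00       929.5799     2,788.7398      11,154.9593
  Σ                  1,095.8659     3,035.9632      11,811.2809
P = 1,095.8659; D_Mac = 2.77038 yrs; D_mod = 2.62720 yrs; C = 9.69274.
Duration effect: -2.62720 × (+0.0165) = -0.043349
Convexity effect: 0.5 × 9.69274 × (0.0165)² = +0.0013194
ΔP/P ≈ -0.043349 + 0.0013194 = -0.042029 = -4.2029%.

-4.20%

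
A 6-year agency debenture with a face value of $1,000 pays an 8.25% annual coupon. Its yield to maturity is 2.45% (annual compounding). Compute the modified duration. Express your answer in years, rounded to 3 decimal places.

4.991 years

Periodic yield y = 0.0245. First find Macaulay duration:
  t   CF        PV=CF/(1+0.0245)^t    t·PV
  1        82.50        80.5271        80.5271
  2        82.50        78.6014       157.2027
  3        82.50        76.7217       230.1650
  4        82.50        74.8869       299.5478
  5        82.50        73.0961       365.4804
  6     1,082.50       936.1730     5,617.0382
  Σ                  1,320.0062     6,749.9612
P = 1,320.0062; Macaulay duration = 6,749.9612 / 1,320.0062 = 5.11358 years.
Modified duration = D_Mac / (1 + y) = 5.11358 / 1.0245 = 4.99130 years.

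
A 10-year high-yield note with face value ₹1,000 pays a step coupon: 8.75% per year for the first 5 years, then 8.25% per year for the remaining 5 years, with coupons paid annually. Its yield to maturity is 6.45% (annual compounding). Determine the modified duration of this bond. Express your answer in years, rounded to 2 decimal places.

6.84 years

Periodic yield y = 0.0645. First find Macaulay duration:
  t   CF        PV=CF/(1+0.0645)^t    t·PV
  1        87.50        82.1982        82.1982
  2        87.50        77.2177       154.4354
  3        87.50        72.5389       217.6167
  4        87.50        68.1436       272.5746
  5        87.50        64.0147       320.0735
  6        82.50        56.6996       340.1976
  7        82.50        53.2641       372.8484
  8        82.50        50.0367       400.2936
  9        82.50        47.0049       423.0439
  10    1,082.50       579.3903     5,793.9034
  Σ                  1,150.5087     8,377.1853
P = 1,150.5087; Macaulay duration = 8,377.1853 / 1,150.5087 = 7.28129 years.
Modified duration = D_Mac / (1 + y) = 7.28129 / 1.0645 = 6.84010 years.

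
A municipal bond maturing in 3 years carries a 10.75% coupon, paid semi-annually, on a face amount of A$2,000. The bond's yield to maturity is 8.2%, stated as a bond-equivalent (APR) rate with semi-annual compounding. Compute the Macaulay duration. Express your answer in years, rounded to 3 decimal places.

2.655 years

Periodic yield y = 0.041. Discount each cash flow and weight by its period:
  t   CF        PV=CF/(1+0.041)^t    t·PV
  1       107.50       103.2661       103.2661
  2       107.50        99.1989       198.3979
  3       107.50        95.2920       285.8759
  4       107.50        91.5389       366.1555
  5       107.50        87.9336       439.6680
  6     2,107.50     1,656.0110     9,936.0657
  Σ                  2,133.2404    11,329.4290
Price P = Σ PV = 2,133.2404.
Macaulay duration = Σ(t·PV) / P = 11,329.4290 / 2,133.2404 = 5.31090 half-year periods.
In years: 5.31090 / 2 = 2.65545 years.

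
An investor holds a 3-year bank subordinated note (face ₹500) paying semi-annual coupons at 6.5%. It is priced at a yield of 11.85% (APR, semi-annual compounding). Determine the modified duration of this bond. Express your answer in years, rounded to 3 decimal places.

Periodic yield y = 0.05925. First find Macaulay duration:
  t   CF        PV=CF/(1+0.05925)^t    t·PV
  1        16.25        15.3410        15.3410
  2        16.25        14.4829        28.9659
  3        16.25        13.6728        41.0184
  4        16.25        12.9080        51.6321
  5        16.25        12.1860        60.9300
  6       516.25       365.4847     2,192.9083
  Σ                    434.0755     2,390.7957
P = 434.0755; Macaulay duration = 2,390.7957 / 434.0755 = 5.50779 half-year periods = 2.75389 years.
Modified duration = D_Mac / (1 + y) = 2.75389 / 1.05925 = 2.59985 years.

2.600 years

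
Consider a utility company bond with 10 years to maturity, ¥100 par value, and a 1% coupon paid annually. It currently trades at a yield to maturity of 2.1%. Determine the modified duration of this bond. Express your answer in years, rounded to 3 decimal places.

9.341 years

Periodic yield y = 0.021. First find Macaulay duration:
  t   CF        PV=CF/(1+0.021)^t    t·PV
  1         1.00         0.9794         0.9794
  2         1.00         0.9593         1.9186
  3         1.00         0.9396         2.8187
  4         1.00         0.9202         3.6809
  5         1.00         0.9013         4.5065
  6         1.00         0.8828         5.2966
  7         1.00         0.8646         6.0523
  8         1.00         0.8468         6.7746
  9         1.00         0.8294         7.4647
  10      101.00        82.0472       820.4724
  Σ                     90.1707       859.9646
P = 90.1707; Macaulay duration = 859.9646 / 90.1707 = 9.53708 years.
Modified duration = D_Mac / (1 + y) = 9.53708 / 1.021 = 9.34092 years.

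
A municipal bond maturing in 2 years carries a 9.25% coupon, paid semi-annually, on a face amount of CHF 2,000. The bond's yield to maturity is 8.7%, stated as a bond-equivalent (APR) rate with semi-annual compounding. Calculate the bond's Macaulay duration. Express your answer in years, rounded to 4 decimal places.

Periodic yield y = 0.0435. Discount each cash flow and weight by its period:
  t   CF        PV=CF/(1+0.0435)^t    t·PV
  1        92.50        88.6440        88.6440
  2        92.50        84.9487       169.8974
  3        92.50        81.4075       244.2225
  4     2,092.50     1,764.8006     7,059.2026
  Σ                  2,019.8008     7,561.9665
Price P = Σ PV = 2,019.8008.
Macaulay duration = Σ(t·PV) / P = 7,561.9665 / 2,019.8008 = 3.74392 half-year periods.
In years: 3.74392 / 2 = 1.87196 years.

1.8720 years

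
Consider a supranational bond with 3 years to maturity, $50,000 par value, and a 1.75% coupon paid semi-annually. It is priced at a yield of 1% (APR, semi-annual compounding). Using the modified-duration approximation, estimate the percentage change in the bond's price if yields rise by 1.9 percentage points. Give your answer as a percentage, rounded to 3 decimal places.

-5.552%

Periodic yield y = 0.005. Modified duration first:
  t   CF        PV=CF/(1+0.005)^t    t·PV
  1       437.50       435.3234       435.3234
  2       437.50       433.1576       866.3152
  3       437.50       431.0026     1,293.0077
  4       437.50       428.8583     1,715.4332
  5       437.50       426.7247     2,133.6233
  6    50,437.50    48,950.5056   293,703.0333
  Σ                 51,105.5721   300,146.7362
P = 51,105.5721; D_Mac = 5.87307 half-year periods = 2.93654 yrs; D_mod = 2.93654/(1+0.005) = 2.92193 yrs.
ΔP/P ≈ -D_mod · Δy = -2.92193 × (+0.019) = -0.055517 = -5.5517%.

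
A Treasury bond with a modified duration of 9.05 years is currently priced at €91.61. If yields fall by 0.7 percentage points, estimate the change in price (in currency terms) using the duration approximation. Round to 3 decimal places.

Duration approximation: ΔP/P ≈ -D_mod · Δy = -9.05 × (-0.007) = +0.063350.
ΔP ≈ 91.61 × (+0.063350) = +5.8034935.

+€5.803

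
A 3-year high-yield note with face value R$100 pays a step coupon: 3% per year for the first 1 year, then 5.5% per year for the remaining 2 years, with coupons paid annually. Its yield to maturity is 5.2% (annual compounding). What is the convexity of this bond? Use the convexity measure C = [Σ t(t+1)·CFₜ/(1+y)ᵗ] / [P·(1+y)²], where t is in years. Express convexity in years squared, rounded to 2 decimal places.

With y = 0.052:
  t   CF        PV=CF/(1+0.052)^t    t·PV        t(t+1)·PV
  1         3.00         2.8517         2.8517           5.7034
  2         5.50         4.9697         9.9394          29.8183
  3       105.50        90.6161       271.8482       1,087.3929
  Σ                     98.4375       284.6394       1,122.9146
P = 98.4375.
Convexity = Σ t(t+1)·PV / [P·(1+y)²] = 1,122.9146 / (98.4375 × 1.106704) = 10.30753.

10.31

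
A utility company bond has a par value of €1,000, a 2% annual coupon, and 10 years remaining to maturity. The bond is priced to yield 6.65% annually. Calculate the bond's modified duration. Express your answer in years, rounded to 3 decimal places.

8.369 years

Periodic yield y = 0.0665. First find Macaulay duration:
  t   CF        PV=CF/(1+0.0665)^t    t·PV
  1        20.00        18.7529        18.7529
  2        20.00        17.5836        35.1672
  3        20.00        16.4872        49.4617
  4        20.00        15.4592        61.8367
  5        20.00        14.4952        72.4762
  6        20.00        13.5914        81.5485
  7        20.00        12.7439        89.2076
  8        20.00        11.9493        95.5945
  9        20.00        11.2042       100.8381
  10    1,020.00       535.7863     5,357.8626
  Σ                    668.0534     5,962.7463
P = 668.0534; Macaulay duration = 5,962.7463 / 668.0534 = 8.92555 years.
Modified duration = D_Mac / (1 + y) = 8.92555 / 1.0665 = 8.36901 years.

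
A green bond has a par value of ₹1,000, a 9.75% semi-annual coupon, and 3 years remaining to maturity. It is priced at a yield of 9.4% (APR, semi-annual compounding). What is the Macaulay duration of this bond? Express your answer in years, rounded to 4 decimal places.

2.6739 years

Periodic yield y = 0.047. Discount each cash flow and weight by its period:
  t   CF        PV=CF/(1+0.047)^t    t·PV
  1        48.75        46.5616        46.5616
  2        48.75        44.4714        88.9429
  3        48.75        42.4751       127.4253
  4        48.75        40.5684       162.2736
  5        48.75        38.7473       193.7364
  6     1,048.75       796.1445     4,776.8668
  Σ                  1,008.9683     5,395.8067
Price P = Σ PV = 1,008.9683.
Macaulay duration = Σ(t·PV) / P = 5,395.8067 / 1,008.9683 = 5.34785 half-year periods.
In years: 5.34785 / 2 = 2.67392 years.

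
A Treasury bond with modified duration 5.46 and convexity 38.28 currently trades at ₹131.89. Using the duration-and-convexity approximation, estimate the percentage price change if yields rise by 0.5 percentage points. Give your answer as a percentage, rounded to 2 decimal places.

Duration effect: -D_mod·Δy = -5.46 × (+0.005) = -0.027300
Convexity effect: ½·C·(Δy)² = 0.5 × 38.28 × (0.005)² = +0.0004785
ΔP/P ≈ -0.027300 + 0.0004785 = -0.0268215
= -2.68215%.

-2.68%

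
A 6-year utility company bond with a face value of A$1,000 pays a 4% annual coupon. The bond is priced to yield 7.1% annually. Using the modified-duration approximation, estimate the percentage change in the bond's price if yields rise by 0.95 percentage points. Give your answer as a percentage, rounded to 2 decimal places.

Periodic yield y = 0.071. Modified duration first:
  t   CF        PV=CF/(1+0.071)^t    t·PV
  1        40.00        37.3483        37.3483
  2        40.00        34.8723        69.7447
  3        40.00        32.5605        97.6816
  4        40.00        30.4020       121.6080
  5        40.00        28.3866       141.9328
  6     1,040.00       689.1226     4,134.7358
  Σ                    852.6923     4,603.0511
P = 852.6923; D_Mac = 5.39826 yrs; D_mod = 5.39826/(1+0.071) = 5.04039 yrs.
ΔP/P ≈ -D_mod · Δy = -5.04039 × (+0.0095) = -0.047884 = -4.7884%.

-4.79%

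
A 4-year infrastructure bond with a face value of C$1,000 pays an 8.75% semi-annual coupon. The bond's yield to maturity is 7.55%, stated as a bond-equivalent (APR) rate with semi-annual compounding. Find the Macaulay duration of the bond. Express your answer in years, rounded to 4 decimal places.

3.4723 years

Periodic yield y = 0.03775. Discount each cash flow and weight by its period:
  t   CF        PV=CF/(1+0.03775)^t    t·PV
  1        43.75        42.1585        42.1585
  2        43.75        40.6249        81.2499
  3        43.75        39.1471       117.4414
  4        43.75        37.7231       150.8923
  5        43.75        36.3508       181.7542
  6        43.75        35.0285       210.1710
  7        43.75        33.7543       236.2800
  8     1,043.75       775.9872     6,207.8975
  Σ                  1,040.7744     7,227.8447
Price P = Σ PV = 1,040.7744.
Macaulay duration = Σ(t·PV) / P = 7,227.8447 / 1,040.7744 = 6.94468 half-year periods.
In years: 6.94468 / 2 = 3.47234 years.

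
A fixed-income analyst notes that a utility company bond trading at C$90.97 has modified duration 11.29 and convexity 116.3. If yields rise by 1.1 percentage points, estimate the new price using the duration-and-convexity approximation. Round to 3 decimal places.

Duration effect: -D_mod·Δy = -11.29 × (+0.011) = -0.124190
Convexity effect: ½·C·(Δy)² = 0.5 × 116.3 × (0.011)² = +0.00703615
ΔP/P ≈ -0.124190 + 0.00703615 = -0.11715385
New price ≈ 90.97 × (1 - 0.11715385) = 80.3125142655.

C$80.313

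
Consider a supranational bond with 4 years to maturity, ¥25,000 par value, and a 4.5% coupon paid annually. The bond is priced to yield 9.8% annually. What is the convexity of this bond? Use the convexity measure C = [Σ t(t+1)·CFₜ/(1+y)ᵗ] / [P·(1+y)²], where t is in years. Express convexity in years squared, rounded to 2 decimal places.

With y = 0.098:
  t   CF        PV=CF/(1+0.098)^t    t·PV        t(t+1)·PV
  1     1,125.00     1,024.5902     1,024.5902       2,049.1803
  2     1,125.00       933.1422     1,866.2845       5,598.8534
  3     1,125.00       849.8563     2,549.5689      10,198.2757
  4    26,125.00    17,974.0911    71,896.3644     359,481.8221
  Σ                 20,781.6798    77,336.8080     377,328.1315
P = 20,781.6798.
Convexity = Σ t(t+1)·PV / [P·(1+y)²] = 377,328.1315 / (20,781.6798 × 1.205604) = 15.06031.

15.06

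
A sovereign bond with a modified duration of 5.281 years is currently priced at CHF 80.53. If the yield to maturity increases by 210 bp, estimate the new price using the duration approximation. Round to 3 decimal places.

CHF 71.599

Duration approximation: ΔP/P ≈ -D_mod · Δy = -5.281 × (+0.021) = -0.110901.
New price ≈ 80.53 × (1 - 0.110901) = 71.59914247.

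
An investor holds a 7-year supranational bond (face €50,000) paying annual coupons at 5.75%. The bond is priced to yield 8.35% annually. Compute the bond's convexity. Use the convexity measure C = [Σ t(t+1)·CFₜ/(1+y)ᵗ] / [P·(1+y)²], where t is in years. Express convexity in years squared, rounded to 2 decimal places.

With y = 0.0835:
  t   CF        PV=CF/(1+0.0835)^t    t·PV        t(t+1)·PV
  1     2,875.00     2,653.4379     2,653.4379       5,306.8759
  2     2,875.00     2,448.9506     4,897.9011      14,693.7034
  3     2,875.00     2,260.2220     6,780.6661      27,122.6643
  4     2,875.00     2,086.0379     8,344.1514      41,720.7572
  5     2,875.00     1,925.2772     9,626.3861      57,758.3164
  6     2,875.00     1,776.9056    10,661.4336      74,630.0350
  7    52,875.00    30,161.1552   211,128.0861   1,689,024.6889
  Σ                 43,311.9863   254,092.0623   1,910,257.0410
P = 43,311.9863.
Convexity = Σ t(t+1)·PV / [P·(1+y)²] = 1,910,257.0410 / (43,311.9863 × 1.173972) = 37.56867.

37.57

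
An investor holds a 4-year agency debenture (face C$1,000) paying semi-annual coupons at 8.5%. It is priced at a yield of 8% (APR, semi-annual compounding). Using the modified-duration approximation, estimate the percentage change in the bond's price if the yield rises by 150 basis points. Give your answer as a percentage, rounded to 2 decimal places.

Periodic yield y = 0.04. Modified duration first:
  t   CF        PV=CF/(1+0.04)^t    t·PV
  1        42.50        40.8654        40.8654
  2        42.50        39.2936        78.5873
  3        42.50        37.7823       113.3470
  4        42.50        36.3292       145.3167
  5        42.50        34.9319       174.6595
  6        42.50        33.5884       201.5302
  7        42.50        32.2965       226.0755
  8     1,042.50       761.7445     6,093.9563
  Σ                  1,016.8319     7,074.3380
P = 1,016.8319; D_Mac = 6.95723 half-year periods = 3.47862 yrs; D_mod = 3.47862/(1+0.04) = 3.34482 yrs.
ΔP/P ≈ -D_mod · Δy = -3.34482 × (+0.015) = -0.050172 = -5.0172%.

-5.02%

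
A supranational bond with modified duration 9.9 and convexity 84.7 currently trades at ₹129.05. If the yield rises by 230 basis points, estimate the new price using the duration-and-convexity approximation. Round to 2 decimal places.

₹102.56

Duration effect: -D_mod·Δy = -9.9 × (+0.023) = -0.227700
Convexity effect: ½·C·(Δy)² = 0.5 × 84.7 × (0.023)² = +0.02240315
ΔP/P ≈ -0.227700 + 0.02240315 = -0.20529685
New price ≈ 129.05 × (1 - 0.20529685) = 102.5564415075.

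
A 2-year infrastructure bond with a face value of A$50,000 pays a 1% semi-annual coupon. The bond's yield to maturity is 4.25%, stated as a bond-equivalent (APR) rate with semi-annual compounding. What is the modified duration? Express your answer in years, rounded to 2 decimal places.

1.94 years

Periodic yield y = 0.02125. First find Macaulay duration:
  t   CF        PV=CF/(1+0.02125)^t    t·PV
  1       250.00       244.7980       244.7980
  2       250.00       239.7043       479.4086
  3       250.00       234.7166       704.1498
  4    50,250.00    46,196.3633   184,785.4531
  Σ                 46,915.5822   186,213.8096
P = 46,915.5822; Macaulay duration = 186,213.8096 / 46,915.5822 = 3.96912 half-year periods = 1.98456 years.
Modified duration = D_Mac / (1 + y) = 1.98456 / 1.02125 = 1.94327 years.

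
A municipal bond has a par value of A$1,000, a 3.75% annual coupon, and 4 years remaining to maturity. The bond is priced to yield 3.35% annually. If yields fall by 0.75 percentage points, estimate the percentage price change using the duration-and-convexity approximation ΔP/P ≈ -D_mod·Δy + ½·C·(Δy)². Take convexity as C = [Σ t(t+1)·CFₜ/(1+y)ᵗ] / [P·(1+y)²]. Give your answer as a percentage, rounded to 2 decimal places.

With y = 0.0335:
  t   CF        PV=CF/(1+0.0335)^t    t·PV        t(t+1)·PV
  1        37.50        36.2845        36.2845          72.5689
  2        37.50        35.1083        70.2167         210.6500
  3        37.50        33.9703       101.9110         407.6440
  4     1,037.50       909.3816     3,637.5266      18,187.6328
  Σ                  1,014.7448     3,845.9387      18,878.4958
P = 1,014.7448; D_Mac = 3.79006 yrs; D_mod = 3.66720 yrs; C = 17.41765.
Duration effect: -3.66720 × (-0.0075) = +0.027504
Convexity effect: 0.5 × 17.41765 × (-0.0075)² = +0.0004899
ΔP/P ≈ +0.027504 + 0.0004899 = +0.027994 = +2.7994%.

+2.80%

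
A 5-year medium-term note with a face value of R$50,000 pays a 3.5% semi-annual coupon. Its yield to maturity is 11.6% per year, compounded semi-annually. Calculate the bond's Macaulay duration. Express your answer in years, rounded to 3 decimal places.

4.538 years

Periodic yield y = 0.058. Discount each cash flow and weight by its period:
  t   CF        PV=CF/(1+0.058)^t    t·PV
  1       875.00       827.0321       827.0321
  2       875.00       781.6939     1,563.3878
  3       875.00       738.8411     2,216.5233
  4       875.00       698.3375     2,793.3501
  5       875.00       660.0544     3,300.2719
  6       875.00       623.8699     3,743.2195
  7       875.00       589.6691     4,127.6838
  8       875.00       557.3432     4,458.7456
  9       875.00       526.7894     4,741.1048
  10   50,875.00    28,949.9452   289,499.4515
  Σ                 34,953.5758   317,270.7705
Price P = Σ PV = 34,953.5758.
Macaulay duration = Σ(t·PV) / P = 317,270.7705 / 34,953.5758 = 9.07692 half-year periods.
In years: 9.07692 / 2 = 4.53846 years.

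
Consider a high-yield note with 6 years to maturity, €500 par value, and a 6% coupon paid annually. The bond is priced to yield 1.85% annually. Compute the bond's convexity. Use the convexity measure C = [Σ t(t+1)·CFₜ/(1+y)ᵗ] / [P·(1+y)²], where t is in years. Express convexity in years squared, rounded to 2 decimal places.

With y = 0.0185:
  t   CF        PV=CF/(1+0.0185)^t    t·PV        t(t+1)·PV
  1        30.00        29.4551        29.4551          58.9102
  2        30.00        28.9201        57.8401         173.5204
  3        30.00        28.3948        85.1843         340.7371
  4        30.00        27.8790       111.5160         557.5799
  5        30.00        27.3726       136.8630         821.1781
  6       530.00       474.7989     2,848.7932      19,941.5522
  Σ                    616.8204     3,269.6516      21,893.4778
P = 616.8204.
Convexity = Σ t(t+1)·PV / [P·(1+y)²] = 21,893.4778 / (616.8204 × 1.037342) = 34.21637.

34.22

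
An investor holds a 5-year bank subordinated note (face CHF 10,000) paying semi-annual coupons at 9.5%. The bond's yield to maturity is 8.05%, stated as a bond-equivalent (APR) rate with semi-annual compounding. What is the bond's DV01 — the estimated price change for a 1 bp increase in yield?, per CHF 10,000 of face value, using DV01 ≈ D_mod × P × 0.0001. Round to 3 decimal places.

Periodic yield y = 0.04025.
  t   CF        PV=CF/(1+0.04025)^t    t·PV
  1       475.00       456.6210       456.6210
  2       475.00       438.9531       877.9063
  3       475.00       421.9689     1,265.9067
  4       475.00       405.6418     1,622.5672
  5       475.00       389.9465     1,949.7323
  6       475.00       374.8584     2,249.1505
  7       475.00       360.3542     2,522.4791
  8       475.00       346.4111     2,771.2889
  9       475.00       333.0076     2,997.0680
  10   10,475.00     7,059.5462    70,595.4624
  Σ                 10,587.3088    87,308.1824
P = 10,587.3088; D_Mac = 8.24649 half-year periods = 4.12325 yrs; D_mod = 3.96371 yrs.
DV01 ≈ 3.96371 × 10,587.3088 × 0.0001 = 4.196500.

CHF 4.196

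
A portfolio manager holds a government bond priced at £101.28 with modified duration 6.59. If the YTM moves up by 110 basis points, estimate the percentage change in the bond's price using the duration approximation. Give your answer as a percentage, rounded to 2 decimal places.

-7.25%

Duration approximation: ΔP/P ≈ -D_mod · Δy = -6.59 × (+0.011) = -0.072490.
As a percentage: -7.2490%.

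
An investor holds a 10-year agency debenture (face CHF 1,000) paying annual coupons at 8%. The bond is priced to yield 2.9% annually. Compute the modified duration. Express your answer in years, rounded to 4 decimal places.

Periodic yield y = 0.029. First find Macaulay duration:
  t   CF        PV=CF/(1+0.029)^t    t·PV
  1        80.00        77.7454        77.7454
  2        80.00        75.5543       151.1086
  3        80.00        73.4250       220.2750
  4        80.00        71.3557       285.4227
  5        80.00        69.3447       346.7234
  6        80.00        67.3904       404.3421
  7        80.00        65.4911       458.4378
  8        80.00        63.6454       509.1632
  9        80.00        61.8517       556.6653
  10    1,080.00       811.4654     8,114.6540
  Σ                  1,437.2690    11,124.5374
P = 1,437.2690; Macaulay duration = 11,124.5374 / 1,437.2690 = 7.74005 years.
Modified duration = D_Mac / (1 + y) = 7.74005 / 1.029 = 7.52192 years.

7.5219 years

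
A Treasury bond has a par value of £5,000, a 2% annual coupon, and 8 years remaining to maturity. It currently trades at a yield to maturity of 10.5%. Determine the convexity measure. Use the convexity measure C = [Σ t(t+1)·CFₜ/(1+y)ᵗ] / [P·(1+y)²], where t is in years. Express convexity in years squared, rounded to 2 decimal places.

51.68

With y = 0.105:
  t   CF        PV=CF/(1+0.105)^t    t·PV        t(t+1)·PV
  1       100.00        90.4977        90.4977         180.9955
  2       100.00        81.8984       163.7968         491.3904
  3       100.00        74.1162       222.3486         889.3944
  4       100.00        67.0735       268.2939       1,341.4697
  5       100.00        60.7000       303.4999       1,820.9997
  6       100.00        54.9321       329.5927       2,307.1489
  7       100.00        49.7123       347.9863       2,783.8901
  8     5,100.00     2,294.4149    18,355.3191     165,197.8719
  Σ                  2,773.3451    20,081.3351     175,013.1606
P = 2,773.3451.
Convexity = Σ t(t+1)·PV / [P·(1+y)²] = 175,013.1606 / (2,773.3451 × 1.221025) = 51.68235.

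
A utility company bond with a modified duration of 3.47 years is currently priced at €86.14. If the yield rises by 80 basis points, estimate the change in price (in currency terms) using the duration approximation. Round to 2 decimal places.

Duration approximation: ΔP/P ≈ -D_mod · Δy = -3.47 × (+0.008) = -0.027760.
ΔP ≈ 86.14 × (-0.027760) = -2.3912464.

-€2.39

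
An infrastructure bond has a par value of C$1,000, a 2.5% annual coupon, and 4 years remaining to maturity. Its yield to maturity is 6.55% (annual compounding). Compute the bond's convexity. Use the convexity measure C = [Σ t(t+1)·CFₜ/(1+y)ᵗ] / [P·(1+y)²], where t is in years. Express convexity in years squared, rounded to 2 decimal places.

16.70

With y = 0.0655:
  t   CF        PV=CF/(1+0.0655)^t    t·PV        t(t+1)·PV
  1        25.00        23.4632        23.4632          46.9263
  2        25.00        22.0208        44.0416         132.1248
  3        25.00        20.6671        62.0013         248.0053
  4     1,025.00       795.2617     3,181.0467      15,905.2333
  Σ                    861.4127     3,310.5527      16,332.2897
P = 861.4127.
Convexity = Σ t(t+1)·PV / [P·(1+y)²] = 16,332.2897 / (861.4127 × 1.135290) = 16.70048.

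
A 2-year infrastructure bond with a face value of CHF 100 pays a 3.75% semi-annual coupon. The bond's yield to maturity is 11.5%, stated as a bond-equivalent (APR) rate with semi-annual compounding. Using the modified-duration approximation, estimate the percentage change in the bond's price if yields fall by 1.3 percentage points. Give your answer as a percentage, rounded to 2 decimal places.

+2.39%

Periodic yield y = 0.0575. Modified duration first:
  t   CF        PV=CF/(1+0.0575)^t    t·PV
  1        1.875         1.7730         1.7730
  2        1.875         1.6766         3.3533
  3        1.875         1.5855         4.7564
  4      101.875        81.4603       325.8413
  Σ                     86.4955       335.7241
P = 86.4955; D_Mac = 3.88141 half-year periods = 1.94070 yrs; D_mod = 1.94070/(1+0.0575) = 1.83518 yrs.
ΔP/P ≈ -D_mod · Δy = -1.83518 × (-0.013) = +0.023857 = +2.3857%.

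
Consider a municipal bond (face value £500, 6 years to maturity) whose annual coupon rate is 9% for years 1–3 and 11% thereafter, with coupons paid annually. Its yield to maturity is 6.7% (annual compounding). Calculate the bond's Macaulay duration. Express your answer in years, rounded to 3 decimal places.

4.952 years

Periodic yield y = 0.067. Discount each cash flow and weight by its year:
  t   CF        PV=CF/(1+0.067)^t    t·PV
  1        45.00        42.1743        42.1743
  2        45.00        39.5261        79.0521
  3        45.00        37.0441       111.1324
  4        55.00        42.4331       169.7325
  5        55.00        39.7686       198.8431
  6       555.00       376.1027     2,256.6163
  Σ                    577.0490     2,857.5507
Price P = Σ PV = 577.0490.
Macaulay duration = Σ(t·PV) / P = 2,857.5507 / 577.0490 = 4.95201 years.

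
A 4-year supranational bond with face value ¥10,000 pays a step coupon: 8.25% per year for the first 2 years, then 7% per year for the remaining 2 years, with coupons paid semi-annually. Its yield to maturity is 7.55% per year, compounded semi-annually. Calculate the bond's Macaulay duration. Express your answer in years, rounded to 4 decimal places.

Periodic yield y = 0.03775. Discount each cash flow and weight by its period:
  t   CF        PV=CF/(1+0.03775)^t    t·PV
  1       412.50       397.4946       397.4946
  2       412.50       383.0350       766.0700
  3       412.50       369.1014     1,107.3043
  4       412.50       355.6747     1,422.6988
  5       350.00       290.8067     1,454.0333
  6       350.00       280.2280     1,681.3683
  7       350.00       270.0342     1,890.2397
  8    10,350.00     7,694.8191    61,558.5527
  Σ                 10,041.1938    70,277.7616
Price P = Σ PV = 10,041.1938.
Macaulay duration = Σ(t·PV) / P = 70,277.7616 / 10,041.1938 = 6.99894 half-year periods.
In years: 6.99894 / 2 = 3.49947 years.

3.4995 years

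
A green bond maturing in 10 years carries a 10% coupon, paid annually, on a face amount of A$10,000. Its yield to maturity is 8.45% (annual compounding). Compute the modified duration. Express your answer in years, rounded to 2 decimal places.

6.38 years

Periodic yield y = 0.0845. First find Macaulay duration:
  t   CF        PV=CF/(1+0.0845)^t    t·PV
  1     1,000.00       922.0839       922.0839
  2     1,000.00       850.2387     1,700.4775
  3     1,000.00       783.9915     2,351.9744
  4     1,000.00       722.9059     2,891.6236
  5     1,000.00       666.5799     3,332.8995
  6     1,000.00       614.6426     3,687.8556
  7     1,000.00       566.7521     3,967.2644
  8     1,000.00       522.5930     4,180.7436
  9     1,000.00       481.8746     4,336.8710
  10   11,000.00     4,887.6165    48,876.1649
  Σ                 11,019.2786    76,247.9585
P = 11,019.2786; Macaulay duration = 76,247.9585 / 11,019.2786 = 6.91951 years.
Modified duration = D_Mac / (1 + y) = 6.91951 / 1.0845 = 6.38036 years.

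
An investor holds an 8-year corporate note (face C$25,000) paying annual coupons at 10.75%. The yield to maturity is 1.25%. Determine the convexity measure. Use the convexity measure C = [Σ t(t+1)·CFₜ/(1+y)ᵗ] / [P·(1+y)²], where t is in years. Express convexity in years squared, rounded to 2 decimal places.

50.54

With y = 0.0125:
  t   CF        PV=CF/(1+0.0125)^t    t·PV        t(t+1)·PV
  1     2,687.50     2,654.3210     2,654.3210       5,308.6420
  2     2,687.50     2,621.5516     5,243.1032      15,729.3096
  3     2,687.50     2,589.1868     7,767.5603      31,070.2411
  4     2,687.50     2,557.2215    10,228.8860      51,144.4298
  5     2,687.50     2,525.6509    12,628.2543      75,769.5256
  6     2,687.50     2,494.4700    14,966.8199     104,767.7391
  7     2,687.50     2,463.6741    17,245.7184     137,965.7470
  8    27,687.50    25,068.2195   200,545.7559   1,804,911.8028
  Σ                 42,974.2952   271,280.4188   2,226,667.4369
P = 42,974.2952.
Convexity = Σ t(t+1)·PV / [P·(1+y)²] = 2,226,667.4369 / (42,974.2952 × 1.025156) = 50.54248.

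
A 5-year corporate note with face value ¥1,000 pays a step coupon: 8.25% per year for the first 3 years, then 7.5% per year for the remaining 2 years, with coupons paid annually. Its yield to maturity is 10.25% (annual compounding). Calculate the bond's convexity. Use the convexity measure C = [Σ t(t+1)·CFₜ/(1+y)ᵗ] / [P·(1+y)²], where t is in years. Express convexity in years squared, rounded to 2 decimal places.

With y = 0.1025:
  t   CF        PV=CF/(1+0.1025)^t    t·PV        t(t+1)·PV
  1        82.50        74.8299        74.8299         149.6599
  2        82.50        67.8730       135.7459         407.2377
  3        82.50        61.5628       184.6883         738.7532
  4        75.00        50.7630       203.0518       1,015.2590
  5     1,075.00       659.9567     3,299.7837      19,798.7024
  Σ                    914.9854     3,898.0997      22,109.6123
P = 914.9854.
Convexity = Σ t(t+1)·PV / [P·(1+y)²] = 22,109.6123 / (914.9854 × 1.215506) = 19.87970.

19.88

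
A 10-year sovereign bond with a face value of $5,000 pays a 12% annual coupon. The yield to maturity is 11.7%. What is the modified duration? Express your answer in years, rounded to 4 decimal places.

5.6933 years

Periodic yield y = 0.117. First find Macaulay duration:
  t   CF        PV=CF/(1+0.117)^t    t·PV
  1       600.00       537.1531       537.1531
  2       600.00       480.8891       961.7781
  3       600.00       430.5184     1,291.5552
  4       600.00       385.4238     1,541.6953
  5       600.00       345.0527     1,725.2633
  6       600.00       308.9102     1,853.4610
  7       600.00       276.5534     1,935.8740
  8       600.00       247.5859     1,980.6870
  9       600.00       221.6525     1,994.8728
  10    5,600.00     1,852.0653    18,520.6530
  Σ                  5,085.8044    32,342.9929
P = 5,085.8044; Macaulay duration = 32,342.9929 / 5,085.8044 = 6.35946 years.
Modified duration = D_Mac / (1 + y) = 6.35946 / 1.117 = 5.69334 years.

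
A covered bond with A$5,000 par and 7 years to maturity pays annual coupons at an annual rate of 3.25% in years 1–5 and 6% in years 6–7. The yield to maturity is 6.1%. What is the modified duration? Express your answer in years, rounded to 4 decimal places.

Periodic yield y = 0.061. First find Macaulay duration:
  t   CF        PV=CF/(1+0.061)^t    t·PV
  1       162.50       153.1574       153.1574
  2       162.50       144.3519       288.7039
  3       162.50       136.0527       408.1581
  4       162.50       128.2306       512.9226
  5       162.50       120.8583       604.2915
  6       300.00       210.2950     1,261.7700
  7     5,300.00     3,501.6133    24,511.2931
  Σ                  4,394.5593    27,740.2965
P = 4,394.5593; Macaulay duration = 27,740.2965 / 4,394.5593 = 6.31242 years.
Modified duration = D_Mac / (1 + y) = 6.31242 / 1.061 = 5.94950 years.

5.9495 years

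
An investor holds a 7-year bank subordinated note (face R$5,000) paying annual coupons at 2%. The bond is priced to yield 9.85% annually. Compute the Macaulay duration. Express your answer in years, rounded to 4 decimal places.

6.4641 years

Periodic yield y = 0.0985. Discount each cash flow and weight by its year:
  t   CF        PV=CF/(1+0.0985)^t    t·PV
  1       100.00        91.0332        91.0332
  2       100.00        82.8705       165.7410
  3       100.00        75.4397       226.3190
  4       100.00        68.6752       274.7007
  5       100.00        62.5172       312.5861
  6       100.00        56.9114       341.4687
  7     5,100.00     2,642.2247    18,495.5729
  Σ                  3,079.6719    19,907.4216
Price P = Σ PV = 3,079.6719.
Macaulay duration = Σ(t·PV) / P = 19,907.4216 / 3,079.6719 = 6.46414 years.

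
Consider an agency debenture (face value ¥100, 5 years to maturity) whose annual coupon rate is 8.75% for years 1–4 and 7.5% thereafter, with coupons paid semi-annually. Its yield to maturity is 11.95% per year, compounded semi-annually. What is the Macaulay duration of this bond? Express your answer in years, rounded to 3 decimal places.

Periodic yield y = 0.05975. Discount each cash flow and weight by its period:
  t   CF        PV=CF/(1+0.05975)^t    t·PV
  1        4.375         4.1283         4.1283
  2        4.375         3.8956         7.7911
  3        4.375         3.6759        11.0278
  4        4.375         3.4687        13.8747
  5        4.375         3.2731        16.3656
  6        4.375         3.0886        18.5314
  7        4.375         2.9144        20.4010
  8        4.375         2.7501        22.0009
  9        3.750         2.2243        20.0190
  10     103.750        58.0703       580.7027
  Σ                     87.4894       714.8427
Price P = Σ PV = 87.4894.
Macaulay duration = Σ(t·PV) / P = 714.8427 / 87.4894 = 8.17062 half-year periods.
In years: 8.17062 / 2 = 4.08531 years.

4.085 years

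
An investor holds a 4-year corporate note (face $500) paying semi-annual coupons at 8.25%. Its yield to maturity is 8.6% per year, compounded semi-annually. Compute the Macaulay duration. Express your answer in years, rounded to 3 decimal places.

3.484 years

Periodic yield y = 0.043. Discount each cash flow and weight by its period:
  t   CF        PV=CF/(1+0.043)^t    t·PV
  1       20.625        19.7747        19.7747
  2       20.625        18.9594        37.9189
  3       20.625        18.1778        54.5334
  4       20.625        17.4284        69.7135
  5       20.625        16.7098        83.5492
  6       20.625        16.0209        96.1257
  7       20.625        15.3604       107.5231
  8      520.625       371.7496     2,973.9971
  Σ                    494.1811     3,443.1355
Price P = Σ PV = 494.1811.
Macaulay duration = Σ(t·PV) / P = 3,443.1355 / 494.1811 = 6.96735 half-year periods.
In years: 6.96735 / 2 = 3.48368 years.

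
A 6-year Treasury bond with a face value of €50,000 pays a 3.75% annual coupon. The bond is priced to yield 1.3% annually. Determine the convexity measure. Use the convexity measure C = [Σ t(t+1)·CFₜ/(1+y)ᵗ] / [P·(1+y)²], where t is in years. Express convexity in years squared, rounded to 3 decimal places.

36.585

With y = 0.013:
  t   CF        PV=CF/(1+0.013)^t    t·PV        t(t+1)·PV
  1     1,875.00     1,850.9378     1,850.9378       3,701.8756
  2     1,875.00     1,827.1844     3,654.3688      10,963.1065
  3     1,875.00     1,803.7358     5,411.2075      21,644.8301
  4     1,875.00     1,780.5882     7,122.3528      35,611.7640
  5     1,875.00     1,757.7376     8,788.6880      52,732.1283
  6    51,875.00    48,006.6540   288,039.9242   2,016,279.4693
  Σ                 57,026.8379   314,867.4792   2,140,933.1738
P = 57,026.8379.
Convexity = Σ t(t+1)·PV / [P·(1+y)²] = 2,140,933.1738 / (57,026.8379 × 1.026169) = 36.58516.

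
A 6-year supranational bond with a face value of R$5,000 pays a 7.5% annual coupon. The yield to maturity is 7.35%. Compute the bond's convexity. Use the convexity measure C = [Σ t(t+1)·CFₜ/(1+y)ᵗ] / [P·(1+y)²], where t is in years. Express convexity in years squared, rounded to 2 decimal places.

With y = 0.0735:
  t   CF        PV=CF/(1+0.0735)^t    t·PV        t(t+1)·PV
  1       375.00       349.3246       349.3246         698.6493
  2       375.00       325.4072       650.8144       1,952.4433
  3       375.00       303.1273       909.3820       3,637.5282
  4       375.00       282.3729     1,129.4918       5,647.4588
  5       375.00       263.0395     1,315.1977       7,891.1860
  6     5,375.00     3,512.0944    21,072.5662     147,507.9632
  Σ                  5,035.3660    25,426.7767     167,335.2287
P = 5,035.3660.
Convexity = Σ t(t+1)·PV / [P·(1+y)²] = 167,335.2287 / (5,035.3660 × 1.152402) = 28.83714.

28.84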